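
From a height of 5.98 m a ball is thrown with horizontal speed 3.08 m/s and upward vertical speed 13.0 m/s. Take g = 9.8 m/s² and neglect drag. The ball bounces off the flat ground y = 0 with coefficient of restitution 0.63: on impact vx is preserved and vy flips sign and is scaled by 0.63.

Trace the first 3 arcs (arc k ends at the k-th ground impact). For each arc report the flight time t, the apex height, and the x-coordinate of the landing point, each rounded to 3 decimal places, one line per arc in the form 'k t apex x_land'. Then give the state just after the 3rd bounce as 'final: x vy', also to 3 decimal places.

Arc 1: start y=5.980, vy=13.000 → t=3.053, apex=14.602, x_land=9.403, impact vy=-16.918
  bounce: vy ← 0.63·16.918 = 10.658
Arc 2: start y=0.000, vy=10.658 → t=2.175, apex=5.796, x_land=16.102, impact vy=-10.658
  bounce: vy ← 0.63·10.658 = 6.715
Arc 3: start y=0.000, vy=6.715 → t=1.370, apex=2.300, x_land=20.323, impact vy=-6.715
  bounce: vy ← 0.63·6.715 = 4.230

1 3.053 14.602 9.403
2 2.175 5.796 16.102
3 1.370 2.300 20.323
final: 20.323 4.230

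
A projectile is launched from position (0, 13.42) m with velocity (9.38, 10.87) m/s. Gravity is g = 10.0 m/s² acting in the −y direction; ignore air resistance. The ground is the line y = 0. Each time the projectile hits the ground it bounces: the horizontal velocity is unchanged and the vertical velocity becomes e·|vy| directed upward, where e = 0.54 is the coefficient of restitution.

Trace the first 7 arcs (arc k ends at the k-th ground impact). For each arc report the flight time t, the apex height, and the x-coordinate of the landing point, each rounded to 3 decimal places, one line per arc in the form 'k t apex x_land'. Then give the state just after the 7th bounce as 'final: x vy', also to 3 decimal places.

Arc 1: start y=13.420, vy=10.870 → t=3.053, apex=19.328, x_land=28.638, impact vy=-19.661
  bounce: vy ← 0.54·19.661 = 10.617
Arc 2: start y=0.000, vy=10.617 → t=2.123, apex=5.636, x_land=48.556, impact vy=-10.617
  bounce: vy ← 0.54·10.617 = 5.733
Arc 3: start y=0.000, vy=5.733 → t=1.147, apex=1.643, x_land=59.311, impact vy=-5.733
  bounce: vy ← 0.54·5.733 = 3.096
Arc 4: start y=0.000, vy=3.096 → t=0.619, apex=0.479, x_land=65.119, impact vy=-3.096
  bounce: vy ← 0.54·3.096 = 1.672
Arc 5: start y=0.000, vy=1.672 → t=0.334, apex=0.140, x_land=68.255, impact vy=-1.672
  bounce: vy ← 0.54·1.672 = 0.903
Arc 6: start y=0.000, vy=0.903 → t=0.181, apex=0.041, x_land=69.949, impact vy=-0.903
  bounce: vy ← 0.54·0.903 = 0.487
Arc 7: start y=0.000, vy=0.487 → t=0.097, apex=0.012, x_land=70.863, impact vy=-0.487
  bounce: vy ← 0.54·0.487 = 0.263

1 3.053 19.328 28.638
2 2.123 5.636 48.556
3 1.147 1.643 59.311
4 0.619 0.479 65.119
5 0.334 0.140 68.255
6 0.181 0.041 69.949
7 0.097 0.012 70.863
final: 70.863 0.263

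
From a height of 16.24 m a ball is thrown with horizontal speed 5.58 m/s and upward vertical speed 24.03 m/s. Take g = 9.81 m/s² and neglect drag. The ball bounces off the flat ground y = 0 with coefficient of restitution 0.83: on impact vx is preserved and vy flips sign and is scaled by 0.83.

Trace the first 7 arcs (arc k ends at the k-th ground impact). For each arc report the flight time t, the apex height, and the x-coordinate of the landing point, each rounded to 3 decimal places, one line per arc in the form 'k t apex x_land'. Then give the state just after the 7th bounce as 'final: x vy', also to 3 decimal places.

Arc 1: start y=16.240, vy=24.030 → t=5.501, apex=45.671, x_land=30.695, impact vy=-29.934
  bounce: vy ← 0.83·29.934 = 24.846
Arc 2: start y=0.000, vy=24.846 → t=5.065, apex=31.463, x_land=58.960, impact vy=-24.846
  bounce: vy ← 0.83·24.846 = 20.622
Arc 3: start y=0.000, vy=20.622 → t=4.204, apex=21.675, x_land=82.420, impact vy=-20.622
  bounce: vy ← 0.83·20.622 = 17.116
Arc 4: start y=0.000, vy=17.116 → t=3.490, apex=14.932, x_land=101.891, impact vy=-17.116
  bounce: vy ← 0.83·17.116 = 14.206
Arc 5: start y=0.000, vy=14.206 → t=2.896, apex=10.286, x_land=118.053, impact vy=-14.206
  bounce: vy ← 0.83·14.206 = 11.791
Arc 6: start y=0.000, vy=11.791 → t=2.404, apex=7.086, x_land=131.467, impact vy=-11.791
  bounce: vy ← 0.83·11.791 = 9.787
Arc 7: start y=0.000, vy=9.787 → t=1.995, apex=4.882, x_land=142.600, impact vy=-9.787
  bounce: vy ← 0.83·9.787 = 8.123

1 5.501 45.671 30.695
2 5.065 31.463 58.960
3 4.204 21.675 82.420
4 3.490 14.932 101.891
5 2.896 10.286 118.053
6 2.404 7.086 131.467
7 1.995 4.882 142.600
final: 142.600 8.123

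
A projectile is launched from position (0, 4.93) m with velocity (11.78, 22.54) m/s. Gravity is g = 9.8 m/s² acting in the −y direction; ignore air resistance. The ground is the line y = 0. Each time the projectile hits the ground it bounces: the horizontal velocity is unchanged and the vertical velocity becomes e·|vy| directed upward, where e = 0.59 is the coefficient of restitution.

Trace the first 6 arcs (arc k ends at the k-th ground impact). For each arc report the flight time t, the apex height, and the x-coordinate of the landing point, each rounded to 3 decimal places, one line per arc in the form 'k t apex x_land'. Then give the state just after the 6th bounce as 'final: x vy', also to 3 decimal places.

Arc 1: start y=4.930, vy=22.540 → t=4.809, apex=30.851, x_land=56.652, impact vy=-24.590
  bounce: vy ← 0.59·24.590 = 14.508
Arc 2: start y=0.000, vy=14.508 → t=2.961, apex=10.739, x_land=91.531, impact vy=-14.508
  bounce: vy ← 0.59·14.508 = 8.560
Arc 3: start y=0.000, vy=8.560 → t=1.747, apex=3.738, x_land=112.110, impact vy=-8.560
  bounce: vy ← 0.59·8.560 = 5.050
Arc 4: start y=0.000, vy=5.050 → t=1.031, apex=1.301, x_land=124.251, impact vy=-5.050
  bounce: vy ← 0.59·5.050 = 2.980
Arc 5: start y=0.000, vy=2.980 → t=0.608, apex=0.453, x_land=131.415, impact vy=-2.980
  bounce: vy ← 0.59·2.980 = 1.758
Arc 6: start y=0.000, vy=1.758 → t=0.359, apex=0.158, x_land=135.641, impact vy=-1.758
  bounce: vy ← 0.59·1.758 = 1.037

1 4.809 30.851 56.652
2 2.961 10.739 91.531
3 1.747 3.738 112.110
4 1.031 1.301 124.251
5 0.608 0.453 131.415
6 0.359 0.158 135.641
final: 135.641 1.037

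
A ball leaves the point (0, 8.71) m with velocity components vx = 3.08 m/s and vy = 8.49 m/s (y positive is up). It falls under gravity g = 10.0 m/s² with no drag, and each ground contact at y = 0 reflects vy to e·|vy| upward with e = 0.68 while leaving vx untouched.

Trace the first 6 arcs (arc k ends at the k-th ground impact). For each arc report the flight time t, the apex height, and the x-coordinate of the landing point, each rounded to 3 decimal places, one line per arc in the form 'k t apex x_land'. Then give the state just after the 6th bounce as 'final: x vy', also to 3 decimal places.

Arc 1: start y=8.710, vy=8.490 → t=2.418, apex=12.314, x_land=7.448, impact vy=-15.693
  bounce: vy ← 0.68·15.693 = 10.671
Arc 2: start y=0.000, vy=10.671 → t=2.134, apex=5.694, x_land=14.022, impact vy=-10.671
  bounce: vy ← 0.68·10.671 = 7.257
Arc 3: start y=0.000, vy=7.257 → t=1.451, apex=2.633, x_land=18.492, impact vy=-7.257
  bounce: vy ← 0.68·7.257 = 4.934
Arc 4: start y=0.000, vy=4.934 → t=0.987, apex=1.217, x_land=21.532, impact vy=-4.934
  bounce: vy ← 0.68·4.934 = 3.355
Arc 5: start y=0.000, vy=3.355 → t=0.671, apex=0.563, x_land=23.599, impact vy=-3.355
  bounce: vy ← 0.68·3.355 = 2.282
Arc 6: start y=0.000, vy=2.282 → t=0.456, apex=0.260, x_land=25.004, impact vy=-2.282
  bounce: vy ← 0.68·2.282 = 1.552

1 2.418 12.314 7.448
2 2.134 5.694 14.022
3 1.451 2.633 18.492
4 0.987 1.217 21.532
5 0.671 0.563 23.599
6 0.456 0.260 25.004
final: 25.004 1.552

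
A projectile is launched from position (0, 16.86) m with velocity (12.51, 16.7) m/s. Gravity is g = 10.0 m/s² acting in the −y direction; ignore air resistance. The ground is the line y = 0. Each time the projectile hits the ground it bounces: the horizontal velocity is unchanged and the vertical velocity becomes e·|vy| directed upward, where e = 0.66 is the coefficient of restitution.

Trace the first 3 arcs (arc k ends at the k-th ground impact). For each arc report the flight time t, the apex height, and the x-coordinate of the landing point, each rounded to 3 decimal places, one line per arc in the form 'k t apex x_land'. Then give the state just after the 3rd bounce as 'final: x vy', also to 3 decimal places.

1 4.152 30.804 51.943
2 3.276 13.418 92.931
3 2.162 5.845 119.983
final: 119.983 7.136

Arc 1: start y=16.860, vy=16.700 → t=4.152, apex=30.804, x_land=51.943, impact vy=-24.821
  bounce: vy ← 0.66·24.821 = 16.382
Arc 2: start y=0.000, vy=16.382 → t=3.276, apex=13.418, x_land=92.931, impact vy=-16.382
  bounce: vy ← 0.66·16.382 = 10.812
Arc 3: start y=0.000, vy=10.812 → t=2.162, apex=5.845, x_land=119.983, impact vy=-10.812
  bounce: vy ← 0.66·10.812 = 7.136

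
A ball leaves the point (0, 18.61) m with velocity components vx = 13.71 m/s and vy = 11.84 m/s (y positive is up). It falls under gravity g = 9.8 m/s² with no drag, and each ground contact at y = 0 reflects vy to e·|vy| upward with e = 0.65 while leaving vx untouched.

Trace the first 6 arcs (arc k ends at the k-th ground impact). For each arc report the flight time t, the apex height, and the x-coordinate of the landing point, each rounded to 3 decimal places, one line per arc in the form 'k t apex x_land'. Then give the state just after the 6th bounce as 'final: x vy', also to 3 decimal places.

Arc 1: start y=18.610, vy=11.840 → t=3.501, apex=25.762, x_land=48.000, impact vy=-22.471
  bounce: vy ← 0.65·22.471 = 14.606
Arc 2: start y=0.000, vy=14.606 → t=2.981, apex=10.885, x_land=88.867, impact vy=-14.606
  bounce: vy ← 0.65·14.606 = 9.494
Arc 3: start y=0.000, vy=9.494 → t=1.938, apex=4.599, x_land=115.431, impact vy=-9.494
  bounce: vy ← 0.65·9.494 = 6.171
Arc 4: start y=0.000, vy=6.171 → t=1.259, apex=1.943, x_land=132.698, impact vy=-6.171
  bounce: vy ← 0.65·6.171 = 4.011
Arc 5: start y=0.000, vy=4.011 → t=0.819, apex=0.821, x_land=143.921, impact vy=-4.011
  bounce: vy ← 0.65·4.011 = 2.607
Arc 6: start y=0.000, vy=2.607 → t=0.532, apex=0.347, x_land=151.216, impact vy=-2.607
  bounce: vy ← 0.65·2.607 = 1.695

1 3.501 25.762 48.000
2 2.981 10.885 88.867
3 1.938 4.599 115.431
4 1.259 1.943 132.698
5 0.819 0.821 143.921
6 0.532 0.347 151.216
final: 151.216 1.695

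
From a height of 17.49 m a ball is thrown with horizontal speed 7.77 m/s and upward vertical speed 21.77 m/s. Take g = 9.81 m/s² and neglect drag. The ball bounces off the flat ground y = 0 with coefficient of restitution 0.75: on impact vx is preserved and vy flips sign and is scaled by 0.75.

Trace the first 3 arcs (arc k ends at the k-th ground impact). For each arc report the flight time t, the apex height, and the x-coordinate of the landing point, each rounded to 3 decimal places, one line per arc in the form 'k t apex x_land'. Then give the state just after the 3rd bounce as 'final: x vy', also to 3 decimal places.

Arc 1: start y=17.490, vy=21.770 → t=5.133, apex=41.646, x_land=39.883, impact vy=-28.585
  bounce: vy ← 0.75·28.585 = 21.439
Arc 2: start y=0.000, vy=21.439 → t=4.371, apex=23.426, x_land=73.844, impact vy=-21.439
  bounce: vy ← 0.75·21.439 = 16.079
Arc 3: start y=0.000, vy=16.079 → t=3.278, apex=13.177, x_land=99.315, impact vy=-16.079
  bounce: vy ← 0.75·16.079 = 12.059

1 5.133 41.646 39.883
2 4.371 23.426 73.844
3 3.278 13.177 99.315
final: 99.315 12.059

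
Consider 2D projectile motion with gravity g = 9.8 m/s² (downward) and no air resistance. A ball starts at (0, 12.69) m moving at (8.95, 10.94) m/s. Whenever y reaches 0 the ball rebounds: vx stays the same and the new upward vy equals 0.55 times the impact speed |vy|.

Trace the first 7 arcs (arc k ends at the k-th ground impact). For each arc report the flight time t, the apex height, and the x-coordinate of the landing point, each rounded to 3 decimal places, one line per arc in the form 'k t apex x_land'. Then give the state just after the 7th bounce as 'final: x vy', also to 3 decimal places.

1 3.075 18.796 27.520
2 2.154 5.686 46.802
3 1.185 1.720 57.408
4 0.652 0.520 63.240
5 0.358 0.157 66.448
6 0.197 0.048 68.213
7 0.108 0.014 69.183
final: 69.183 0.292

Arc 1: start y=12.690, vy=10.940 → t=3.075, apex=18.796, x_land=27.520, impact vy=-19.194
  bounce: vy ← 0.55·19.194 = 10.557
Arc 2: start y=0.000, vy=10.557 → t=2.154, apex=5.686, x_land=46.802, impact vy=-10.557
  bounce: vy ← 0.55·10.557 = 5.806
Arc 3: start y=0.000, vy=5.806 → t=1.185, apex=1.720, x_land=57.408, impact vy=-5.806
  bounce: vy ← 0.55·5.806 = 3.193
Arc 4: start y=0.000, vy=3.193 → t=0.652, apex=0.520, x_land=63.240, impact vy=-3.193
  bounce: vy ← 0.55·3.193 = 1.756
Arc 5: start y=0.000, vy=1.756 → t=0.358, apex=0.157, x_land=66.448, impact vy=-1.756
  bounce: vy ← 0.55·1.756 = 0.966
Arc 6: start y=0.000, vy=0.966 → t=0.197, apex=0.048, x_land=68.213, impact vy=-0.966
  bounce: vy ← 0.55·0.966 = 0.531
Arc 7: start y=0.000, vy=0.531 → t=0.108, apex=0.014, x_land=69.183, impact vy=-0.531
  bounce: vy ← 0.55·0.531 = 0.292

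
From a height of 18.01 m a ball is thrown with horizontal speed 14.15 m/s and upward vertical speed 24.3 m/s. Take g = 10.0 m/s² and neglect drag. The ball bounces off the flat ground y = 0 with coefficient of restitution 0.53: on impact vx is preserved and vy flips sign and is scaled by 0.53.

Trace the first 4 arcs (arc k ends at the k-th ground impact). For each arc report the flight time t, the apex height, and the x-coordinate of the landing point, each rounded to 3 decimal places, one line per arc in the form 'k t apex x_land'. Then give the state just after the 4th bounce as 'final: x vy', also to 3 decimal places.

Arc 1: start y=18.010, vy=24.300 → t=5.513, apex=47.535, x_land=78.014, impact vy=-30.833
  bounce: vy ← 0.53·30.833 = 16.342
Arc 2: start y=0.000, vy=16.342 → t=3.268, apex=13.352, x_land=124.260, impact vy=-16.342
  bounce: vy ← 0.53·16.342 = 8.661
Arc 3: start y=0.000, vy=8.661 → t=1.732, apex=3.751, x_land=148.771, impact vy=-8.661
  bounce: vy ← 0.53·8.661 = 4.590
Arc 4: start y=0.000, vy=4.590 → t=0.918, apex=1.054, x_land=161.762, impact vy=-4.590
  bounce: vy ← 0.53·4.590 = 2.433

1 5.513 47.535 78.014
2 3.268 13.352 124.260
3 1.732 3.751 148.771
4 0.918 1.054 161.762
final: 161.762 2.433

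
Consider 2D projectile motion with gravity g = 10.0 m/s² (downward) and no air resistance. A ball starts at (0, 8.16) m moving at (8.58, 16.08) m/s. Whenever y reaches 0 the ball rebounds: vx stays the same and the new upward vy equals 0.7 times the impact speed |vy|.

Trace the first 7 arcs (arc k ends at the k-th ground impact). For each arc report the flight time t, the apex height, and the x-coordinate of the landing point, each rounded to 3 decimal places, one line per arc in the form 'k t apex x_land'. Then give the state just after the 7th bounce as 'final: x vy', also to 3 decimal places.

Arc 1: start y=8.160, vy=16.080 → t=3.662, apex=21.088, x_land=31.417, impact vy=-20.537
  bounce: vy ← 0.7·20.537 = 14.376
Arc 2: start y=0.000, vy=14.376 → t=2.875, apex=10.333, x_land=56.086, impact vy=-14.376
  bounce: vy ← 0.7·14.376 = 10.063
Arc 3: start y=0.000, vy=10.063 → t=2.013, apex=5.063, x_land=73.355, impact vy=-10.063
  bounce: vy ← 0.7·10.063 = 7.044
Arc 4: start y=0.000, vy=7.044 → t=1.409, apex=2.481, x_land=85.442, impact vy=-7.044
  bounce: vy ← 0.7·7.044 = 4.931
Arc 5: start y=0.000, vy=4.931 → t=0.986, apex=1.216, x_land=93.904, impact vy=-4.931
  bounce: vy ← 0.7·4.931 = 3.452
Arc 6: start y=0.000, vy=3.452 → t=0.690, apex=0.596, x_land=99.827, impact vy=-3.452
  bounce: vy ← 0.7·3.452 = 2.416
Arc 7: start y=0.000, vy=2.416 → t=0.483, apex=0.292, x_land=103.973, impact vy=-2.416
  bounce: vy ← 0.7·2.416 = 1.691

1 3.662 21.088 31.417
2 2.875 10.333 56.086
3 2.013 5.063 73.355
4 1.409 2.481 85.442
5 0.986 1.216 93.904
6 0.690 0.596 99.827
7 0.483 0.292 103.973
final: 103.973 1.691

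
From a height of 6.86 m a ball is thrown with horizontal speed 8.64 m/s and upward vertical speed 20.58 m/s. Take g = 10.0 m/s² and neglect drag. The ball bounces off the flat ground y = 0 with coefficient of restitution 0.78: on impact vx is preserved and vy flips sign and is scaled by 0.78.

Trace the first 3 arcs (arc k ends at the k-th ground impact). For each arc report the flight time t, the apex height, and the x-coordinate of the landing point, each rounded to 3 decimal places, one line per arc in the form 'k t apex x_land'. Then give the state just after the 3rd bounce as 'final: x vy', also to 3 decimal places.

Arc 1: start y=6.860, vy=20.580 → t=4.426, apex=28.037, x_land=38.241, impact vy=-23.680
  bounce: vy ← 0.78·23.680 = 18.470
Arc 2: start y=0.000, vy=18.470 → t=3.694, apex=17.058, x_land=70.157, impact vy=-18.470
  bounce: vy ← 0.78·18.470 = 14.407
Arc 3: start y=0.000, vy=14.407 → t=2.881, apex=10.378, x_land=95.052, impact vy=-14.407
  bounce: vy ← 0.78·14.407 = 11.237

1 4.426 28.037 38.241
2 3.694 17.058 70.157
3 2.881 10.378 95.052
final: 95.052 11.237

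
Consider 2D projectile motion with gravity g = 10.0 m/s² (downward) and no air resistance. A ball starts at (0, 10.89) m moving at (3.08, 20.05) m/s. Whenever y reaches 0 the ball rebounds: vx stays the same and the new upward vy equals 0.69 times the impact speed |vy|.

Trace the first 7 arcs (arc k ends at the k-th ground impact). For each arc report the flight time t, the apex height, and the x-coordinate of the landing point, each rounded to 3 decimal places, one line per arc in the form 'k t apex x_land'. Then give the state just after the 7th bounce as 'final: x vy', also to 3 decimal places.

1 4.495 30.990 13.843
2 3.436 14.754 24.425
3 2.371 7.025 31.726
4 1.636 3.344 36.764
5 1.129 1.592 40.241
6 0.779 0.758 42.639
7 0.537 0.361 44.294
final: 44.294 1.854

Arc 1: start y=10.890, vy=20.050 → t=4.495, apex=30.990, x_land=13.843, impact vy=-24.896
  bounce: vy ← 0.69·24.896 = 17.178
Arc 2: start y=0.000, vy=17.178 → t=3.436, apex=14.754, x_land=24.425, impact vy=-17.178
  bounce: vy ← 0.69·17.178 = 11.853
Arc 3: start y=0.000, vy=11.853 → t=2.371, apex=7.025, x_land=31.726, impact vy=-11.853
  bounce: vy ← 0.69·11.853 = 8.179
Arc 4: start y=0.000, vy=8.179 → t=1.636, apex=3.344, x_land=36.764, impact vy=-8.179
  bounce: vy ← 0.69·8.179 = 5.643
Arc 5: start y=0.000, vy=5.643 → t=1.129, apex=1.592, x_land=40.241, impact vy=-5.643
  bounce: vy ← 0.69·5.643 = 3.894
Arc 6: start y=0.000, vy=3.894 → t=0.779, apex=0.758, x_land=42.639, impact vy=-3.894
  bounce: vy ← 0.69·3.894 = 2.687
Arc 7: start y=0.000, vy=2.687 → t=0.537, apex=0.361, x_land=44.294, impact vy=-2.687
  bounce: vy ← 0.69·2.687 = 1.854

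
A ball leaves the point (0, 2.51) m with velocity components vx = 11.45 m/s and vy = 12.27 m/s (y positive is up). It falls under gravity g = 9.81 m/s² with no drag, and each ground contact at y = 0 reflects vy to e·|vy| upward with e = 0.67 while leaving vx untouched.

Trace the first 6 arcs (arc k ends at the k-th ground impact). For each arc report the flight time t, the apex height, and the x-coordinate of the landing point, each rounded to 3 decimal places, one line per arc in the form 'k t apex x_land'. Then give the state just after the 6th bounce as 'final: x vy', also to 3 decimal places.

1 2.692 10.183 30.819
2 1.931 4.571 52.927
3 1.294 2.052 67.739
4 0.867 0.921 77.663
5 0.581 0.414 84.312
6 0.389 0.186 88.767
final: 88.767 1.279

Arc 1: start y=2.510, vy=12.270 → t=2.692, apex=10.183, x_land=30.819, impact vy=-14.135
  bounce: vy ← 0.67·14.135 = 9.470
Arc 2: start y=0.000, vy=9.470 → t=1.931, apex=4.571, x_land=52.927, impact vy=-9.470
  bounce: vy ← 0.67·9.470 = 6.345
Arc 3: start y=0.000, vy=6.345 → t=1.294, apex=2.052, x_land=67.739, impact vy=-6.345
  bounce: vy ← 0.67·6.345 = 4.251
Arc 4: start y=0.000, vy=4.251 → t=0.867, apex=0.921, x_land=77.663, impact vy=-4.251
  bounce: vy ← 0.67·4.251 = 2.848
Arc 5: start y=0.000, vy=2.848 → t=0.581, apex=0.414, x_land=84.312, impact vy=-2.848
  bounce: vy ← 0.67·2.848 = 1.908
Arc 6: start y=0.000, vy=1.908 → t=0.389, apex=0.186, x_land=88.767, impact vy=-1.908
  bounce: vy ← 0.67·1.908 = 1.279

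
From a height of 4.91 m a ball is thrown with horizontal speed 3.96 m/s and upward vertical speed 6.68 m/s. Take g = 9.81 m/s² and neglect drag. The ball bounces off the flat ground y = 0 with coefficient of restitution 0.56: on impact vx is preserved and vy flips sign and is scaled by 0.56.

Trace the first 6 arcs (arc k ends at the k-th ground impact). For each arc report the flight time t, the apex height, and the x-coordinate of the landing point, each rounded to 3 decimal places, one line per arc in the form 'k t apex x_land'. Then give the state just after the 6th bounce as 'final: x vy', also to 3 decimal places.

Arc 1: start y=4.910, vy=6.680 → t=1.891, apex=7.184, x_land=7.489, impact vy=-11.873
  bounce: vy ← 0.56·11.873 = 6.649
Arc 2: start y=0.000, vy=6.649 → t=1.355, apex=2.253, x_land=12.857, impact vy=-6.649
  bounce: vy ← 0.56·6.649 = 3.723
Arc 3: start y=0.000, vy=3.723 → t=0.759, apex=0.707, x_land=15.863, impact vy=-3.723
  bounce: vy ← 0.56·3.723 = 2.085
Arc 4: start y=0.000, vy=2.085 → t=0.425, apex=0.222, x_land=17.546, impact vy=-2.085
  bounce: vy ← 0.56·2.085 = 1.168
Arc 5: start y=0.000, vy=1.168 → t=0.238, apex=0.069, x_land=18.489, impact vy=-1.168
  bounce: vy ← 0.56·1.168 = 0.654
Arc 6: start y=0.000, vy=0.654 → t=0.133, apex=0.022, x_land=19.017, impact vy=-0.654
  bounce: vy ← 0.56·0.654 = 0.366

1 1.891 7.184 7.489
2 1.355 2.253 12.857
3 0.759 0.707 15.863
4 0.425 0.222 17.546
5 0.238 0.069 18.489
6 0.133 0.022 19.017
final: 19.017 0.366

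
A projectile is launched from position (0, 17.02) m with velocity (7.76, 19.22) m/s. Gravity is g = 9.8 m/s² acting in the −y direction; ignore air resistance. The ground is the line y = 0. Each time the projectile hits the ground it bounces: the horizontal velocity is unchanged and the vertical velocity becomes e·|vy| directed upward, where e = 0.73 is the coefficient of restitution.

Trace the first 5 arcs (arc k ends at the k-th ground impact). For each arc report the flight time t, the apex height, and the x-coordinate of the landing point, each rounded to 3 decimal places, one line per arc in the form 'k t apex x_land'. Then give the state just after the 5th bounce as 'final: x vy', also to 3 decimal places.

Arc 1: start y=17.020, vy=19.220 → t=4.667, apex=35.867, x_land=36.214, impact vy=-26.514
  bounce: vy ← 0.73·26.514 = 19.355
Arc 2: start y=0.000, vy=19.355 → t=3.950, apex=19.114, x_land=66.867, impact vy=-19.355
  bounce: vy ← 0.73·19.355 = 14.129
Arc 3: start y=0.000, vy=14.129 → t=2.884, apex=10.186, x_land=89.243, impact vy=-14.129
  bounce: vy ← 0.73·14.129 = 10.314
Arc 4: start y=0.000, vy=10.314 → t=2.105, apex=5.428, x_land=105.578, impact vy=-10.314
  bounce: vy ← 0.73·10.314 = 7.530
Arc 5: start y=0.000, vy=7.530 → t=1.537, apex=2.893, x_land=117.502, impact vy=-7.530
  bounce: vy ← 0.73·7.530 = 5.497

1 4.667 35.867 36.214
2 3.950 19.114 66.867
3 2.884 10.186 89.243
4 2.105 5.428 105.578
5 1.537 2.893 117.502
final: 117.502 5.497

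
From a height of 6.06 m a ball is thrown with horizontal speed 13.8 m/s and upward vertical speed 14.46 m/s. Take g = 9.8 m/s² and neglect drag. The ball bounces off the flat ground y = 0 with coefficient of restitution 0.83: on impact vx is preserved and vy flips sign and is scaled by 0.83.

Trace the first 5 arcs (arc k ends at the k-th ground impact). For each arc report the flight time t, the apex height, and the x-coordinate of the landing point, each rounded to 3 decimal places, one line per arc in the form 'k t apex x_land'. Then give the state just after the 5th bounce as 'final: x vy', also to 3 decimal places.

Arc 1: start y=6.060, vy=14.460 → t=3.323, apex=16.728, x_land=45.860, impact vy=-18.107
  bounce: vy ← 0.83·18.107 = 15.029
Arc 2: start y=0.000, vy=15.029 → t=3.067, apex=11.524, x_land=88.186, impact vy=-15.029
  bounce: vy ← 0.83·15.029 = 12.474
Arc 3: start y=0.000, vy=12.474 → t=2.546, apex=7.939, x_land=123.317, impact vy=-12.474
  bounce: vy ← 0.83·12.474 = 10.353
Arc 4: start y=0.000, vy=10.353 → t=2.113, apex=5.469, x_land=152.476, impact vy=-10.353
  bounce: vy ← 0.83·10.353 = 8.593
Arc 5: start y=0.000, vy=8.593 → t=1.754, apex=3.768, x_land=176.677, impact vy=-8.593
  bounce: vy ← 0.83·8.593 = 7.132

1 3.323 16.728 45.860
2 3.067 11.524 88.186
3 2.546 7.939 123.317
4 2.113 5.469 152.476
5 1.754 3.768 176.677
final: 176.677 7.132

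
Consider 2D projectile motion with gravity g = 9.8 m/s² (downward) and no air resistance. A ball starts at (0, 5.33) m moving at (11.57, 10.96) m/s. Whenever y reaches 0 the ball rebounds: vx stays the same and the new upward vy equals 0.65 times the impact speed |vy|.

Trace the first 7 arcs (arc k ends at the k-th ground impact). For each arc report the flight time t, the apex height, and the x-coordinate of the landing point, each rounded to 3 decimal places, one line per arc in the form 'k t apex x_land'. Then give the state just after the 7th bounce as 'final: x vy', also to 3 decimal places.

Arc 1: start y=5.330, vy=10.960 → t=2.648, apex=11.459, x_land=30.633, impact vy=-14.986
  bounce: vy ← 0.65·14.986 = 9.741
Arc 2: start y=0.000, vy=9.741 → t=1.988, apex=4.841, x_land=53.633, impact vy=-9.741
  bounce: vy ← 0.65·9.741 = 6.332
Arc 3: start y=0.000, vy=6.332 → t=1.292, apex=2.045, x_land=68.584, impact vy=-6.332
  bounce: vy ← 0.65·6.332 = 4.116
Arc 4: start y=0.000, vy=4.116 → t=0.840, apex=0.864, x_land=78.302, impact vy=-4.116
  bounce: vy ← 0.65·4.116 = 2.675
Arc 5: start y=0.000, vy=2.675 → t=0.546, apex=0.365, x_land=84.619, impact vy=-2.675
  bounce: vy ← 0.65·2.675 = 1.739
Arc 6: start y=0.000, vy=1.739 → t=0.355, apex=0.154, x_land=88.724, impact vy=-1.739
  bounce: vy ← 0.65·1.739 = 1.130
Arc 7: start y=0.000, vy=1.130 → t=0.231, apex=0.065, x_land=91.393, impact vy=-1.130
  bounce: vy ← 0.65·1.130 = 0.735

1 2.648 11.459 30.633
2 1.988 4.841 53.633
3 1.292 2.045 68.584
4 0.840 0.864 78.302
5 0.546 0.365 84.619
6 0.355 0.154 88.724
7 0.231 0.065 91.393
final: 91.393 0.735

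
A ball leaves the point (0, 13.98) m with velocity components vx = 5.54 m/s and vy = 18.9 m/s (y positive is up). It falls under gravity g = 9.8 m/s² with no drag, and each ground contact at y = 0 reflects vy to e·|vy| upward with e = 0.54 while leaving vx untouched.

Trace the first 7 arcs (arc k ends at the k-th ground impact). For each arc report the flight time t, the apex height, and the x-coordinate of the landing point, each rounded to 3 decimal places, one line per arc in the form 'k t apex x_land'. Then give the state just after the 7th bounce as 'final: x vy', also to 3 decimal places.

1 4.492 32.205 24.887
2 2.769 9.391 40.226
3 1.495 2.738 48.509
4 0.807 0.799 52.982
5 0.436 0.233 55.397
6 0.235 0.068 56.702
7 0.127 0.020 57.406
final: 57.406 0.336

Arc 1: start y=13.980, vy=18.900 → t=4.492, apex=32.205, x_land=24.887, impact vy=-25.124
  bounce: vy ← 0.54·25.124 = 13.567
Arc 2: start y=0.000, vy=13.567 → t=2.769, apex=9.391, x_land=40.226, impact vy=-13.567
  bounce: vy ← 0.54·13.567 = 7.326
Arc 3: start y=0.000, vy=7.326 → t=1.495, apex=2.738, x_land=48.509, impact vy=-7.326
  bounce: vy ← 0.54·7.326 = 3.956
Arc 4: start y=0.000, vy=3.956 → t=0.807, apex=0.799, x_land=52.982, impact vy=-3.956
  bounce: vy ← 0.54·3.956 = 2.136
Arc 5: start y=0.000, vy=2.136 → t=0.436, apex=0.233, x_land=55.397, impact vy=-2.136
  bounce: vy ← 0.54·2.136 = 1.154
Arc 6: start y=0.000, vy=1.154 → t=0.235, apex=0.068, x_land=56.702, impact vy=-1.154
  bounce: vy ← 0.54·1.154 = 0.623
Arc 7: start y=0.000, vy=0.623 → t=0.127, apex=0.020, x_land=57.406, impact vy=-0.623
  bounce: vy ← 0.54·0.623 = 0.336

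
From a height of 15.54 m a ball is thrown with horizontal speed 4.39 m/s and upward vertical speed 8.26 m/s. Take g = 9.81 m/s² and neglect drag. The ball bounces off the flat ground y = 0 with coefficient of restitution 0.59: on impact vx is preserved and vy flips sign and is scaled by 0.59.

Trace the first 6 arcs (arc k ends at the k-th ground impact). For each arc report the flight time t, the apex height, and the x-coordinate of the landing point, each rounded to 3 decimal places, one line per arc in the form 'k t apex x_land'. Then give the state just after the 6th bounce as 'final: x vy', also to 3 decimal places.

1 2.811 19.017 12.340
2 2.323 6.620 22.541
3 1.371 2.304 28.559
4 0.809 0.802 32.109
5 0.477 0.279 34.204
6 0.282 0.097 35.440
final: 35.440 0.815

Arc 1: start y=15.540, vy=8.260 → t=2.811, apex=19.017, x_land=12.340, impact vy=-19.316
  bounce: vy ← 0.59·19.316 = 11.397
Arc 2: start y=0.000, vy=11.397 → t=2.323, apex=6.620, x_land=22.541, impact vy=-11.397
  bounce: vy ← 0.59·11.397 = 6.724
Arc 3: start y=0.000, vy=6.724 → t=1.371, apex=2.304, x_land=28.559, impact vy=-6.724
  bounce: vy ← 0.59·6.724 = 3.967
Arc 4: start y=0.000, vy=3.967 → t=0.809, apex=0.802, x_land=32.109, impact vy=-3.967
  bounce: vy ← 0.59·3.967 = 2.341
Arc 5: start y=0.000, vy=2.341 → t=0.477, apex=0.279, x_land=34.204, impact vy=-2.341
  bounce: vy ← 0.59·2.341 = 1.381
Arc 6: start y=0.000, vy=1.381 → t=0.282, apex=0.097, x_land=35.440, impact vy=-1.381
  bounce: vy ← 0.59·1.381 = 0.815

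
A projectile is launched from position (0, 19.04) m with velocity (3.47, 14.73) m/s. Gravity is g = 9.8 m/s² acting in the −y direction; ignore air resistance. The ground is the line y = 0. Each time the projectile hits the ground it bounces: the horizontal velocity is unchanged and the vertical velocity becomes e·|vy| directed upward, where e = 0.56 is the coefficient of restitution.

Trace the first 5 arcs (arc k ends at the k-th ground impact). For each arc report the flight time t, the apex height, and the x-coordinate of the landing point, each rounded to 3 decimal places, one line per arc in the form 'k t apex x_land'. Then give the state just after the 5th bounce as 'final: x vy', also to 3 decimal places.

1 3.982 30.110 13.817
2 2.776 9.443 23.451
3 1.555 2.961 28.846
4 0.871 0.929 31.868
5 0.488 0.291 33.559
final: 33.559 1.338

Arc 1: start y=19.040, vy=14.730 → t=3.982, apex=30.110, x_land=13.817, impact vy=-24.293
  bounce: vy ← 0.56·24.293 = 13.604
Arc 2: start y=0.000, vy=13.604 → t=2.776, apex=9.443, x_land=23.451, impact vy=-13.604
  bounce: vy ← 0.56·13.604 = 7.618
Arc 3: start y=0.000, vy=7.618 → t=1.555, apex=2.961, x_land=28.846, impact vy=-7.618
  bounce: vy ← 0.56·7.618 = 4.266
Arc 4: start y=0.000, vy=4.266 → t=0.871, apex=0.929, x_land=31.868, impact vy=-4.266
  bounce: vy ← 0.56·4.266 = 2.389
Arc 5: start y=0.000, vy=2.389 → t=0.488, apex=0.291, x_land=33.559, impact vy=-2.389
  bounce: vy ← 0.56·2.389 = 1.338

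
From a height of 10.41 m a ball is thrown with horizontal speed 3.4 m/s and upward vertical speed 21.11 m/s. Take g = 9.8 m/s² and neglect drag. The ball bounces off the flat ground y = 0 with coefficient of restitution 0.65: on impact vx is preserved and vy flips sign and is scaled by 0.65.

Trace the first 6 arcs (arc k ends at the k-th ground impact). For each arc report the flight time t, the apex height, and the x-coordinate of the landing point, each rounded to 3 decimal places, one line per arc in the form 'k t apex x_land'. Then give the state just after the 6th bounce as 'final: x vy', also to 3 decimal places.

1 4.755 33.146 16.167
2 3.381 14.004 27.663
3 2.198 5.917 35.135
4 1.429 2.500 39.992
5 0.929 1.056 43.149
6 0.604 0.446 45.201
final: 45.201 1.922

Arc 1: start y=10.410, vy=21.110 → t=4.755, apex=33.146, x_land=16.167, impact vy=-25.489
  bounce: vy ← 0.65·25.489 = 16.568
Arc 2: start y=0.000, vy=16.568 → t=3.381, apex=14.004, x_land=27.663, impact vy=-16.568
  bounce: vy ← 0.65·16.568 = 10.769
Arc 3: start y=0.000, vy=10.769 → t=2.198, apex=5.917, x_land=35.135, impact vy=-10.769
  bounce: vy ← 0.65·10.769 = 7.000
Arc 4: start y=0.000, vy=7.000 → t=1.429, apex=2.500, x_land=39.992, impact vy=-7.000
  bounce: vy ← 0.65·7.000 = 4.550
Arc 5: start y=0.000, vy=4.550 → t=0.929, apex=1.056, x_land=43.149, impact vy=-4.550
  bounce: vy ← 0.65·4.550 = 2.957
Arc 6: start y=0.000, vy=2.957 → t=0.604, apex=0.446, x_land=45.201, impact vy=-2.957
  bounce: vy ← 0.65·2.957 = 1.922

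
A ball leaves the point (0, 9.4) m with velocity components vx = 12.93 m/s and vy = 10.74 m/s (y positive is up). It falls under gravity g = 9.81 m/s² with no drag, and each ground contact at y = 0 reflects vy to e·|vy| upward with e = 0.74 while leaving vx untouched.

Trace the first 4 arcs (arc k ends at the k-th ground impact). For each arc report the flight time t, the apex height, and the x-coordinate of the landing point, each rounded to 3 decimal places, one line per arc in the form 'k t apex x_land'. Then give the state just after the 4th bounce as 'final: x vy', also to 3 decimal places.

Arc 1: start y=9.400, vy=10.740 → t=2.860, apex=15.279, x_land=36.976, impact vy=-17.314
  bounce: vy ← 0.74·17.314 = 12.812
Arc 2: start y=0.000, vy=12.812 → t=2.612, apex=8.367, x_land=70.751, impact vy=-12.812
  bounce: vy ← 0.74·12.812 = 9.481
Arc 3: start y=0.000, vy=9.481 → t=1.933, apex=4.582, x_land=95.744, impact vy=-9.481
  bounce: vy ← 0.74·9.481 = 7.016
Arc 4: start y=0.000, vy=7.016 → t=1.430, apex=2.509, x_land=114.239, impact vy=-7.016
  bounce: vy ← 0.74·7.016 = 5.192

1 2.860 15.279 36.976
2 2.612 8.367 70.751
3 1.933 4.582 95.744
4 1.430 2.509 114.239
final: 114.239 5.192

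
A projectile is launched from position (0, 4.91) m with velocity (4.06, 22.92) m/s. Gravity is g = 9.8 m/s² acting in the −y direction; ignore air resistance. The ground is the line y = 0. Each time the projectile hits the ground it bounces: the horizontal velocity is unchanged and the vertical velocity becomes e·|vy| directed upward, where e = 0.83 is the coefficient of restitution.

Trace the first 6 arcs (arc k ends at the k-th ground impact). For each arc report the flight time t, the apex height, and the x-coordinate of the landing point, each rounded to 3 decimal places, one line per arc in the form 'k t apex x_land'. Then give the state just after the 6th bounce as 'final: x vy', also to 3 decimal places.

Arc 1: start y=4.910, vy=22.920 → t=4.883, apex=31.712, x_land=19.824, impact vy=-24.931
  bounce: vy ← 0.83·24.931 = 20.693
Arc 2: start y=0.000, vy=20.693 → t=4.223, apex=21.847, x_land=36.970, impact vy=-20.693
  bounce: vy ← 0.83·20.693 = 17.175
Arc 3: start y=0.000, vy=17.175 → t=3.505, apex=15.050, x_land=51.200, impact vy=-17.175
  bounce: vy ← 0.83·17.175 = 14.255
Arc 4: start y=0.000, vy=14.255 → t=2.909, apex=10.368, x_land=63.012, impact vy=-14.255
  bounce: vy ← 0.83·14.255 = 11.832
Arc 5: start y=0.000, vy=11.832 → t=2.415, apex=7.143, x_land=72.815, impact vy=-11.832
  bounce: vy ← 0.83·11.832 = 9.820
Arc 6: start y=0.000, vy=9.820 → t=2.004, apex=4.921, x_land=80.952, impact vy=-9.820
  bounce: vy ← 0.83·9.820 = 8.151

1 4.883 31.712 19.824
2 4.223 21.847 36.970
3 3.505 15.050 51.200
4 2.909 10.368 63.012
5 2.415 7.143 72.815
6 2.004 4.921 80.952
final: 80.952 8.151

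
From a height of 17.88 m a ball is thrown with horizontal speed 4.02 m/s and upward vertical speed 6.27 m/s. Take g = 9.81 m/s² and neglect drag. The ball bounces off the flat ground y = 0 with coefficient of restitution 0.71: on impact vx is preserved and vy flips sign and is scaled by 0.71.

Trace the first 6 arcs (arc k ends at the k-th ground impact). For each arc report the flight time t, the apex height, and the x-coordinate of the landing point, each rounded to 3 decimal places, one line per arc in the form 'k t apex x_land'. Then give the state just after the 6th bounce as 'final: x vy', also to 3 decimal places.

1 2.653 19.884 10.663
2 2.859 10.023 22.156
3 2.030 5.053 30.317
4 1.441 2.547 36.110
5 1.023 1.284 40.224
6 0.727 0.647 43.145
final: 43.145 2.530

Arc 1: start y=17.880, vy=6.270 → t=2.653, apex=19.884, x_land=10.663, impact vy=-19.751
  bounce: vy ← 0.71·19.751 = 14.024
Arc 2: start y=0.000, vy=14.024 → t=2.859, apex=10.023, x_land=22.156, impact vy=-14.024
  bounce: vy ← 0.71·14.024 = 9.957
Arc 3: start y=0.000, vy=9.957 → t=2.030, apex=5.053, x_land=30.317, impact vy=-9.957
  bounce: vy ← 0.71·9.957 = 7.069
Arc 4: start y=0.000, vy=7.069 → t=1.441, apex=2.547, x_land=36.110, impact vy=-7.069
  bounce: vy ← 0.71·7.069 = 5.019
Arc 5: start y=0.000, vy=5.019 → t=1.023, apex=1.284, x_land=40.224, impact vy=-5.019
  bounce: vy ← 0.71·5.019 = 3.564
Arc 6: start y=0.000, vy=3.564 → t=0.727, apex=0.647, x_land=43.145, impact vy=-3.564
  bounce: vy ← 0.71·3.564 = 2.530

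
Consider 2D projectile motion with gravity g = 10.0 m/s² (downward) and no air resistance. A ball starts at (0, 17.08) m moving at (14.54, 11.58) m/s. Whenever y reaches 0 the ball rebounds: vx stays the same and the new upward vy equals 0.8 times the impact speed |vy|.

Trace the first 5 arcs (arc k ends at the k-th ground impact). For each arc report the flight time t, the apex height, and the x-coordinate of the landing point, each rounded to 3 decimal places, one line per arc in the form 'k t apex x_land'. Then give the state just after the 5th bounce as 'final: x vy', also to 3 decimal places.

Arc 1: start y=17.080, vy=11.580 → t=3.339, apex=23.785, x_land=48.550, impact vy=-21.810
  bounce: vy ← 0.8·21.810 = 17.448
Arc 2: start y=0.000, vy=17.448 → t=3.490, apex=15.222, x_land=99.290, impact vy=-17.448
  bounce: vy ← 0.8·17.448 = 13.959
Arc 3: start y=0.000, vy=13.959 → t=2.792, apex=9.742, x_land=139.881, impact vy=-13.959
  bounce: vy ← 0.8·13.959 = 11.167
Arc 4: start y=0.000, vy=11.167 → t=2.233, apex=6.235, x_land=172.355, impact vy=-11.167
  bounce: vy ← 0.8·11.167 = 8.934
Arc 5: start y=0.000, vy=8.934 → t=1.787, apex=3.990, x_land=198.334, impact vy=-8.934
  bounce: vy ← 0.8·8.934 = 7.147

1 3.339 23.785 48.550
2 3.490 15.222 99.290
3 2.792 9.742 139.881
4 2.233 6.235 172.355
5 1.787 3.990 198.334
final: 198.334 7.147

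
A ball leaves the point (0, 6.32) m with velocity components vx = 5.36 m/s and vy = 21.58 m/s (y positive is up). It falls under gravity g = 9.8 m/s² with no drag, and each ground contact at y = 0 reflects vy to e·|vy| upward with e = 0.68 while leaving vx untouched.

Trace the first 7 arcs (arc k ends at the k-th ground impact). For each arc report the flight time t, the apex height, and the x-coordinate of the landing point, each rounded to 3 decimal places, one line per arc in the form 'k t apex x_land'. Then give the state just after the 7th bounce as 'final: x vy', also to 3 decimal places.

Arc 1: start y=6.320, vy=21.580 → t=4.680, apex=30.080, x_land=25.083, impact vy=-24.281
  bounce: vy ← 0.68·24.281 = 16.511
Arc 2: start y=0.000, vy=16.511 → t=3.370, apex=13.909, x_land=43.144, impact vy=-16.511
  bounce: vy ← 0.68·16.511 = 11.228
Arc 3: start y=0.000, vy=11.228 → t=2.291, apex=6.432, x_land=55.426, impact vy=-11.228
  bounce: vy ← 0.68·11.228 = 7.635
Arc 4: start y=0.000, vy=7.635 → t=1.558, apex=2.974, x_land=63.777, impact vy=-7.635
  bounce: vy ← 0.68·7.635 = 5.192
Arc 5: start y=0.000, vy=5.192 → t=1.060, apex=1.375, x_land=69.456, impact vy=-5.192
  bounce: vy ← 0.68·5.192 = 3.530
Arc 6: start y=0.000, vy=3.530 → t=0.720, apex=0.636, x_land=73.318, impact vy=-3.530
  bounce: vy ← 0.68·3.530 = 2.401
Arc 7: start y=0.000, vy=2.401 → t=0.490, apex=0.294, x_land=75.944, impact vy=-2.401
  bounce: vy ← 0.68·2.401 = 1.632

1 4.680 30.080 25.083
2 3.370 13.909 43.144
3 2.291 6.432 55.426
4 1.558 2.974 63.777
5 1.060 1.375 69.456
6 0.720 0.636 73.318
7 0.490 0.294 75.944
final: 75.944 1.632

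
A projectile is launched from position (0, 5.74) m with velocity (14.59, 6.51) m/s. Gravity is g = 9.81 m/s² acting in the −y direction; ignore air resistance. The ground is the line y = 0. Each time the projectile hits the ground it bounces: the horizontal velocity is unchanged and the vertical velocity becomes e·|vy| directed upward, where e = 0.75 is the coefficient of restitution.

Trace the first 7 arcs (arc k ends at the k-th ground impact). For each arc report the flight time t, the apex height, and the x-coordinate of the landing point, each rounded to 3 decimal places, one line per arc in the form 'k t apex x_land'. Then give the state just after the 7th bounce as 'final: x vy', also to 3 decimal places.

1 1.933 7.900 28.198
2 1.904 4.444 55.972
3 1.428 2.500 76.803
4 1.071 1.406 92.426
5 0.803 0.791 104.143
6 0.602 0.445 112.931
7 0.452 0.250 119.522
final: 119.522 1.662

Arc 1: start y=5.740, vy=6.510 → t=1.933, apex=7.900, x_land=28.198, impact vy=-12.450
  bounce: vy ← 0.75·12.450 = 9.337
Arc 2: start y=0.000, vy=9.337 → t=1.904, apex=4.444, x_land=55.972, impact vy=-9.337
  bounce: vy ← 0.75·9.337 = 7.003
Arc 3: start y=0.000, vy=7.003 → t=1.428, apex=2.500, x_land=76.803, impact vy=-7.003
  bounce: vy ← 0.75·7.003 = 5.252
Arc 4: start y=0.000, vy=5.252 → t=1.071, apex=1.406, x_land=92.426, impact vy=-5.252
  bounce: vy ← 0.75·5.252 = 3.939
Arc 5: start y=0.000, vy=3.939 → t=0.803, apex=0.791, x_land=104.143, impact vy=-3.939
  bounce: vy ← 0.75·3.939 = 2.954
Arc 6: start y=0.000, vy=2.954 → t=0.602, apex=0.445, x_land=112.931, impact vy=-2.954
  bounce: vy ← 0.75·2.954 = 2.216
Arc 7: start y=0.000, vy=2.216 → t=0.452, apex=0.250, x_land=119.522, impact vy=-2.216
  bounce: vy ← 0.75·2.216 = 1.662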